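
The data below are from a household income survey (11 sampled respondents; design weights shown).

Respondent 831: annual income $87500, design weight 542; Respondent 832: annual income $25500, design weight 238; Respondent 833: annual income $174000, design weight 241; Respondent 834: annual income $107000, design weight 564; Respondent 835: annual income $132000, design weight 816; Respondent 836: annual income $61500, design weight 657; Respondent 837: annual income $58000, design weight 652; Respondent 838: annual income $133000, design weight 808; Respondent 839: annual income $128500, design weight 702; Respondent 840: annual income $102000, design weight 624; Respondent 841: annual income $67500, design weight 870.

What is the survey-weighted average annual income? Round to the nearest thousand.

Weighted sum = 87500×542 + 25500×238 + 174000×241 + 107000×564 + 132000×816 + 61500×657 + 58000×652 + 133000×808 + 128500×702 + 102000×624 + 67500×870
  = 47425000 + 6069000 + 41934000 + 60348000 + 107712000 + 40405500 + 37816000 + 107464000 + 90207000 + 63648000 + 58725000 = 661753500
Sum of weights = 542 + 238 + 241 + 564 + 816 + 657 + 652 + 808 + 702 + 624 + 870 = 6714
Weighted mean = 661753500 / 6714 = 98563.226

99000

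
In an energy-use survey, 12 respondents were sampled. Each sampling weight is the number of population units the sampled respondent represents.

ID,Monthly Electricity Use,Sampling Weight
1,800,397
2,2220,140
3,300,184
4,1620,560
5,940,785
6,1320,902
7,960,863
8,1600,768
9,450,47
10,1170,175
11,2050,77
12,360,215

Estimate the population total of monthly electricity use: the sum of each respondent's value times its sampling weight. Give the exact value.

Weighted total = 6037770

6037770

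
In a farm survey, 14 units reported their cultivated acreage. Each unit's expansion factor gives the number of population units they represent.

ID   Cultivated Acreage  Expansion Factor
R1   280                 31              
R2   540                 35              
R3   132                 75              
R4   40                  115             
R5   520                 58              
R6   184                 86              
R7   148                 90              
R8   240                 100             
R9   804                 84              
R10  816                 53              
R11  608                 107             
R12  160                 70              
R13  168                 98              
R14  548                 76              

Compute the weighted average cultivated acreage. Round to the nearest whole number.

Weighted sum = 370536
Sum of weights = 1078
Weighted mean = 370536 / 1078 = 343.72542

344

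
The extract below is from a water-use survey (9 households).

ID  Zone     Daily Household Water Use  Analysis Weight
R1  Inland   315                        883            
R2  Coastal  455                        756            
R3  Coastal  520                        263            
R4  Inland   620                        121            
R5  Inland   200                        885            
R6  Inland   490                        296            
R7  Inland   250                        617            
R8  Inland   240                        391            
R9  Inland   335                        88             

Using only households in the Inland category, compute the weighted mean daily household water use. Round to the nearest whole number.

290

Inland rows: R1, R4, R5, R6, R7, R8, R9
Weighted sum = 952775
Sum of weights = 883 + 121 + 885 + 296 + 617 + 391 + 88 = 3281
Weighted mean = 952775 / 3281 = 290.39165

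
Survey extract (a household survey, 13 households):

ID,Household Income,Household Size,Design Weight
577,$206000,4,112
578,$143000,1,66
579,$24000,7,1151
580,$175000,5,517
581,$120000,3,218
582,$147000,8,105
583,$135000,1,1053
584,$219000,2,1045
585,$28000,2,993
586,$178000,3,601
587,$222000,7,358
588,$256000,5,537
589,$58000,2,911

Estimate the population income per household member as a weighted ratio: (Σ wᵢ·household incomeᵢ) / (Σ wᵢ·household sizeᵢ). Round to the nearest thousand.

36000

Σ wᵢ·y = 967782000
Σ wᵢ·x = 26595
Ratio = 967782000 / 26595 = 36389.622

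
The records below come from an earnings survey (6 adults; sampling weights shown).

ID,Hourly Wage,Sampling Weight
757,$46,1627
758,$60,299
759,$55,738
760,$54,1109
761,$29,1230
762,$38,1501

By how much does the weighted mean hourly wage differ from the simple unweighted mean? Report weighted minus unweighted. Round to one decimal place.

-3.0

Unweighted sum = 282
Unweighted mean = 282 / 6 = 47
Weighted sum = 46×1627 + 60×299 + 55×738 + 54×1109 + 29×1230 + 38×1501
  = 285966
Sum of weights = 1627 + 299 + 738 + 1109 + 1230 + 1501 = 6504
Weighted mean = 285966 / 6504 = 43.967712
Difference (weighted minus unweighted) = -3.0322878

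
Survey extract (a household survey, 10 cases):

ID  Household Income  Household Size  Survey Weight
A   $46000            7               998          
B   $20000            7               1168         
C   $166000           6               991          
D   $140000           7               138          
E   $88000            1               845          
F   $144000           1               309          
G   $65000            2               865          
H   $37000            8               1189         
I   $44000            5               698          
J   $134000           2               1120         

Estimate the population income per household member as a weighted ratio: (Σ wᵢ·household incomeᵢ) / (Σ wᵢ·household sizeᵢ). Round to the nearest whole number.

16243

Σ wᵢ·y = 652960000
Σ wᵢ·x = 7×998 + 7×1168 + 6×991 + 7×138 + 1×845 + 1×309 + 2×865 + 8×1189 + 5×698 + 2×1120
  = 6986 + 8176 + 5946 + 966 + 845 + 309 + 1730 + 9512 + 3490 + 2240 = 40200
Ratio = 652960000 / 40200 = 16242.786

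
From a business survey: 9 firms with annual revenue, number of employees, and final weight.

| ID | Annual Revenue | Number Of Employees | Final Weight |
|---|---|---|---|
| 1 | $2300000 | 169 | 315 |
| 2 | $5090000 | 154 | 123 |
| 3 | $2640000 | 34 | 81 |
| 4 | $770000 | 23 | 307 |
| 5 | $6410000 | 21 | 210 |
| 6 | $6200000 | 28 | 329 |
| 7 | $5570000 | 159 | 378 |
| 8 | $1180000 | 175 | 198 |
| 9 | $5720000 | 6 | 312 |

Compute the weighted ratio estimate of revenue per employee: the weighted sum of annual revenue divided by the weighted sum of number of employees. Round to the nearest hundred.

48400

Σ wᵢ·y = 2300000×315 + 5090000×123 + 2640000×81 + 770000×307 + 6410000×210 + 6200000×329 + 5570000×378 + 1180000×198 + 5720000×312
  = 724500000 + 626070000 + 213840000 + 236390000 + 1346100000 + 2039800000 + 2105460000 + 233640000 + 1784640000 = 9310440000
Σ wᵢ·x = 169×315 + 154×123 + 34×81 + 23×307 + 21×210 + 28×329 + 159×378 + 175×198 + 6×312
  = 53235 + 18942 + 2754 + 7061 + 4410 + 9212 + 60102 + 34650 + 1872 = 192238
Ratio = 9310440000 / 192238 = 48431.84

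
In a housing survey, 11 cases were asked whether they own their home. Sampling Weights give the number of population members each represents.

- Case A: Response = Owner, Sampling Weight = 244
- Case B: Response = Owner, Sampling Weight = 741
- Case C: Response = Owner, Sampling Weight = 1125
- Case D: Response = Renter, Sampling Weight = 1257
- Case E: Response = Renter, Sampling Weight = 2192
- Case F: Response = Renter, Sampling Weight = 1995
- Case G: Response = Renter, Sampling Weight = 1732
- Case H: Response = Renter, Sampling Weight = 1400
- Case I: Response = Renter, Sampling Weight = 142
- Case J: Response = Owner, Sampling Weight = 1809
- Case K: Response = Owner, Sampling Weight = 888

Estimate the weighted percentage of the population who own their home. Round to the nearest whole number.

Sum of weights for 'Owner' = 244 + 741 + 1125 + 1809 + 888 = 4807
Total weight = 244 + 741 + 1125 + 1257 + 2192 + 1995 + 1732 + 1400 + 142 + 1809 + 888 = 13525
Weighted proportion = 4807 / 13525 = 0.3554159 → 35.54159%

36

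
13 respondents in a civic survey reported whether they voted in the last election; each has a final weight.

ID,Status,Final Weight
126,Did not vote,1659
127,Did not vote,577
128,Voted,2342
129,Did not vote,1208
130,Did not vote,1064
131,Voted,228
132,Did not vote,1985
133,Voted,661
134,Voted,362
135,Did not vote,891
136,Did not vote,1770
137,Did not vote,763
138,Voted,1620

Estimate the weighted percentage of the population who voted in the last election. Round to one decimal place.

34.5

Sum of weights for 'Voted' = 2342 + 228 + 661 + 362 + 1620 = 5213
Total weight = 15130
Weighted proportion = 5213 / 15130 = 0.34454726 → 34.454726%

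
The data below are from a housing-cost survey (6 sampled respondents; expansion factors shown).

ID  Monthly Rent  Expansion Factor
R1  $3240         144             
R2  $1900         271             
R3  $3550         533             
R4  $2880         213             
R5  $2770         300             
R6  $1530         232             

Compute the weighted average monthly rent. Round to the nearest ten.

Weighted sum = 3240×144 + 1900×271 + 3550×533 + 2880×213 + 2770×300 + 1530×232
  = 466560 + 514900 + 1892150 + 613440 + 831000 + 354960 = 4673010
Sum of weights = 144 + 271 + 533 + 213 + 300 + 232 = 1693
Weighted mean = 4673010 / 1693 = 2760.1949

2760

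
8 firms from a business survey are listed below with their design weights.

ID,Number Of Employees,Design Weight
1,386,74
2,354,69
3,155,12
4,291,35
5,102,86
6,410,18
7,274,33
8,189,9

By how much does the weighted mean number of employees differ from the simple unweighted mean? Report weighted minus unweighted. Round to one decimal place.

Unweighted sum = 386 + 354 + 155 + 291 + 102 + 410 + 274 + 189 = 2161
Unweighted mean = 2161 / 8 = 270.125
Weighted sum = 386×74 + 354×69 + 155×12 + 291×35 + 102×86 + 410×18 + 274×33 + 189×9
  = 28564 + 24426 + 1860 + 10185 + 8772 + 7380 + 9042 + 1701 = 91930
Sum of weights = 74 + 69 + 12 + 35 + 86 + 18 + 33 + 9 = 336
Weighted mean = 91930 / 336 = 273.60119
Difference (weighted minus unweighted) = 3.4761905

3.5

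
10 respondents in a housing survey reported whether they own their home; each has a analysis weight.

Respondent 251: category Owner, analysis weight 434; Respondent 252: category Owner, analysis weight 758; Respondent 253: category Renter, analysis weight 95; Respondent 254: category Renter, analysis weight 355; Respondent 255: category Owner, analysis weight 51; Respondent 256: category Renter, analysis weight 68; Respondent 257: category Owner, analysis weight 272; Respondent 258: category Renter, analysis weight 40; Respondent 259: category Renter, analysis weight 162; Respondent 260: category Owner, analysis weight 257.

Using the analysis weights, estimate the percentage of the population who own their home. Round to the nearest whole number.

Sum of weights for 'Owner' = 434 + 758 + 51 + 272 + 257 = 1772
Total weight = 434 + 758 + 95 + 355 + 51 + 68 + 272 + 40 + 162 + 257 = 2492
Weighted proportion = 1772 / 2492 = 0.71107544 → 71.107544%

71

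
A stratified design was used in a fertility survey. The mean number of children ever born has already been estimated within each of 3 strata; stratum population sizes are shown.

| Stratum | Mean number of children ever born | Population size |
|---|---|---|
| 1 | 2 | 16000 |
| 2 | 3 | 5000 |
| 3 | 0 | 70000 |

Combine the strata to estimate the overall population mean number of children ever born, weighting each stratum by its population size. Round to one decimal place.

Σ Nₕ·x̄ₕ = 2×16000 + 3×5000 + 0×70000
  = 47000
Σ Nₕ = 16000 + 5000 + 70000 = 91000
Overall mean = 47000 / 91000 = 0.51648352

0.5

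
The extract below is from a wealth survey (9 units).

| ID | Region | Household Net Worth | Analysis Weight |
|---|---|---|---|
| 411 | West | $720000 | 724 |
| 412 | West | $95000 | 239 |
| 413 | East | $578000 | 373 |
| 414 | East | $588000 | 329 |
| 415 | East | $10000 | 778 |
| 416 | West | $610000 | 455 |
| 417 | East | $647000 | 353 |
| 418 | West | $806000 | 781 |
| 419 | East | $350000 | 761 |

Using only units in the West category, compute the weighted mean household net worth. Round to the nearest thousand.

660000

West rows: 411, 412, 416, 418
Weighted sum = 720000×724 + 95000×239 + 610000×455 + 806000×781
  = 521280000 + 22705000 + 277550000 + 629486000 = 1451021000
Sum of weights = 724 + 239 + 455 + 781 = 2199
Weighted mean = 1451021000 / 2199 = 659854.93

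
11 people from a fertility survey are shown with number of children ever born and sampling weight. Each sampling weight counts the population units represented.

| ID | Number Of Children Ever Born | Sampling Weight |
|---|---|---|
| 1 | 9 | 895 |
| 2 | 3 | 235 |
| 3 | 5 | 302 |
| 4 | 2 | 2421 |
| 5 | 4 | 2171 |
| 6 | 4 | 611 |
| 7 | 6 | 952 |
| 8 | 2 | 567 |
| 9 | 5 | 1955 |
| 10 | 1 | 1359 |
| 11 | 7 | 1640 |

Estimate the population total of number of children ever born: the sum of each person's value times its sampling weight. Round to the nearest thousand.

56000

Weighted total = 9×895 + 3×235 + 5×302 + 2×2421 + 4×2171 + 4×611 + 6×952 + 2×567 + 5×1955 + 1×1359 + 7×1640
  = 8055 + 705 + 1510 + 4842 + 8684 + 2444 + 5712 + 1134 + 9775 + 1359 + 11480 = 55700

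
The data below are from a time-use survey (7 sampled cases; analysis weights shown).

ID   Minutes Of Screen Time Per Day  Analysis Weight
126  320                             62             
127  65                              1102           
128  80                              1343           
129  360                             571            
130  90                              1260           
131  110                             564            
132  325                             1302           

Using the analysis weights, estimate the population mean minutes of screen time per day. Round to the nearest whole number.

Weighted sum = 320×62 + 65×1102 + 80×1343 + 360×571 + 90×1260 + 110×564 + 325×1302
  = 1003060
Sum of weights = 62 + 1102 + 1343 + 571 + 1260 + 564 + 1302 = 6204
Weighted mean = 1003060 / 6204 = 161.67956

162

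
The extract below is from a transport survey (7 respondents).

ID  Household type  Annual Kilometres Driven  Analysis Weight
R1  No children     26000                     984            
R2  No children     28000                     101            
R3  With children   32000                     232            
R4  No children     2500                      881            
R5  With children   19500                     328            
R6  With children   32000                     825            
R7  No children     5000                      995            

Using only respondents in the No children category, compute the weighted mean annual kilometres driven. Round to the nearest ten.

12020

No children rows: R1, R2, R4, R7
Weighted sum = 35589500
Sum of weights = 984 + 101 + 881 + 995 = 2961
Weighted mean = 35589500 / 2961 = 12019.419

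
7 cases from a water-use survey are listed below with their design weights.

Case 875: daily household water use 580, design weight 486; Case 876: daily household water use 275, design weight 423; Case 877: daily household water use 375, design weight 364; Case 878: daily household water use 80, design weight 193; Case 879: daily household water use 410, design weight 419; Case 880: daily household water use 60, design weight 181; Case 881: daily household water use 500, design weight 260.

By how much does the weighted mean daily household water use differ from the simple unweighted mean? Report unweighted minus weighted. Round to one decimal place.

Unweighted sum = 580 + 275 + 375 + 80 + 410 + 60 + 500 = 2280
Unweighted mean = 2280 / 7 = 325.71429
Weighted sum = 580×486 + 275×423 + 375×364 + 80×193 + 410×419 + 60×181 + 500×260
  = 862795
Sum of weights = 486 + 423 + 364 + 193 + 419 + 181 + 260 = 2326
Weighted mean = 862795 / 2326 = 370.93508
Difference (unweighted minus weighted) = -45.220796

-45.2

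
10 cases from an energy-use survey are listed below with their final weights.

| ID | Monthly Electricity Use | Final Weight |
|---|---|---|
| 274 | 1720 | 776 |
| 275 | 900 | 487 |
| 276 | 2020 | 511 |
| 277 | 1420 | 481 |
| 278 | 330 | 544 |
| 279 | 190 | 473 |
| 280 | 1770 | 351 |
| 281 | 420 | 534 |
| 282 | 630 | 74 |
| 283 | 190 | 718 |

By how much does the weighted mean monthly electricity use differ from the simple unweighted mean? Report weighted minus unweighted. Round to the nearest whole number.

Unweighted sum = 1720 + 900 + 2020 + 1420 + 330 + 190 + 1770 + 420 + 630 + 190 = 9590
Unweighted mean = 9590 / 10 = 959
Weighted sum = 1720×776 + 900×487 + 2020×511 + 1420×481 + 330×544 + 190×473 + 1770×351 + 420×534 + 630×74 + 190×718
  = 4786240
Sum of weights = 776 + 487 + 511 + 481 + 544 + 473 + 351 + 534 + 74 + 718 = 4949
Weighted mean = 4786240 / 4949 = 967.11255
Difference (weighted minus unweighted) = 8.112548

8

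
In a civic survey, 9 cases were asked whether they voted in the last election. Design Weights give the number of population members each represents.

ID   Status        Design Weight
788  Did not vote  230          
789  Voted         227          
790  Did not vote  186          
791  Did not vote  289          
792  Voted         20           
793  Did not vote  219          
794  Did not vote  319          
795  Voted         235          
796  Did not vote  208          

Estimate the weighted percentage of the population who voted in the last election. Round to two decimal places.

24.94

Sum of weights for 'Voted' = 227 + 20 + 235 = 482
Total weight = 230 + 227 + 186 + 289 + 20 + 219 + 319 + 235 + 208 = 1933
Weighted proportion = 482 / 1933 = 0.24935334 → 24.935334%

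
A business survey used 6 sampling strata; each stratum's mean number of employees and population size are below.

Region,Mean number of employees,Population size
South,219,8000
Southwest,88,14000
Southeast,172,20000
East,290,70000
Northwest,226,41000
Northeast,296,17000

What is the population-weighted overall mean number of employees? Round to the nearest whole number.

241

Σ Nₕ·x̄ₕ = 219×8000 + 88×14000 + 172×20000 + 290×70000 + 226×41000 + 296×17000
  = 1752000 + 1232000 + 3440000 + 20300000 + 9266000 + 5032000 = 41022000
Σ Nₕ = 170000
Overall mean = 41022000 / 170000 = 241.30588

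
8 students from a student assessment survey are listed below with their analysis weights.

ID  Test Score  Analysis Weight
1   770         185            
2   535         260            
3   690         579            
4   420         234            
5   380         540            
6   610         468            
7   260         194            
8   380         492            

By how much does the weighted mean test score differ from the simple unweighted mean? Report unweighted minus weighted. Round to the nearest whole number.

Unweighted sum = 770 + 535 + 690 + 420 + 380 + 610 + 260 + 380 = 4045
Unweighted mean = 4045 / 8 = 505.625
Weighted sum = 1507420
Sum of weights = 185 + 260 + 579 + 234 + 540 + 468 + 194 + 492 = 2952
Weighted mean = 1507420 / 2952 = 510.64363
Difference (unweighted minus weighted) = -5.0186314

-5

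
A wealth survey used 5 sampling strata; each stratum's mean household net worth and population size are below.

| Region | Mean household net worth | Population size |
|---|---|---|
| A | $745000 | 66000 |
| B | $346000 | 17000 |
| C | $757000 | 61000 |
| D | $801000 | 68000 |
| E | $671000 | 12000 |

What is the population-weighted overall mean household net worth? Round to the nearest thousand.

731000

Σ Nₕ·x̄ₕ = 745000×66000 + 346000×17000 + 757000×61000 + 801000×68000 + 671000×12000
  = 49170000000 + 5882000000 + 46177000000 + 54468000000 + 8052000000 = 163749000000
Σ Nₕ = 66000 + 17000 + 61000 + 68000 + 12000 = 224000
Overall mean = 163749000000 / 224000 = 731022.32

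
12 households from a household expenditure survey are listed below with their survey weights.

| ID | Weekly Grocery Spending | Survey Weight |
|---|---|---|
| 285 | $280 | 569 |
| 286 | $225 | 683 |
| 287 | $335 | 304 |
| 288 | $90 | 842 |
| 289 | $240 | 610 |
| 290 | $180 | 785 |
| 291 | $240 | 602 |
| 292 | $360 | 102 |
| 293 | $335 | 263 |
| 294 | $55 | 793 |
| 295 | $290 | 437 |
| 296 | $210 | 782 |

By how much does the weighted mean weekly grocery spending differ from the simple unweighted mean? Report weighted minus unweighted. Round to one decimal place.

-32.6

Unweighted sum = 280 + 225 + 335 + 90 + 240 + 180 + 240 + 360 + 335 + 55 + 290 + 210 = 2840
Unweighted mean = 2840 / 12 = 236.66667
Weighted sum = 280×569 + 225×683 + 335×304 + 90×842 + 240×610 + 180×785 + 240×602 + 360×102 + 335×263 + 55×793 + 290×437 + 210×782
  = 159320 + 153675 + 101840 + 75780 + 146400 + 141300 + 144480 + 36720 + 88105 + 43615 + 126730 + 164220 = 1382185
Sum of weights = 569 + 683 + 304 + 842 + 610 + 785 + 602 + 102 + 263 + 793 + 437 + 782 = 6772
Weighted mean = 1382185 / 6772 = 204.10292
Difference (weighted minus unweighted) = -32.563743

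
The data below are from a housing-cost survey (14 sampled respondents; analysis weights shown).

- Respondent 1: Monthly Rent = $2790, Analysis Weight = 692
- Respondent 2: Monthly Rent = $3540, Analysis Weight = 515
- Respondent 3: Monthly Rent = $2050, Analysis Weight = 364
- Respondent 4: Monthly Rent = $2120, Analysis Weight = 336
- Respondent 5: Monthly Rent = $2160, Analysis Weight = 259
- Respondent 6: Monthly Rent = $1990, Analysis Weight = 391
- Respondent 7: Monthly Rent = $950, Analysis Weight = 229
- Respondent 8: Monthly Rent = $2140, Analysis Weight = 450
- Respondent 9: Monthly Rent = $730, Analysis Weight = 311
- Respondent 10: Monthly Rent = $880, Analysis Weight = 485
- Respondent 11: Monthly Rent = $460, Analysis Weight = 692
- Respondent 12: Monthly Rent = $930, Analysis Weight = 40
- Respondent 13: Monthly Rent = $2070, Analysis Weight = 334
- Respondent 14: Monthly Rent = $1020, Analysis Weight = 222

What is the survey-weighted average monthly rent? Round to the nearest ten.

Weighted sum = 9657550
Sum of weights = 5320
Weighted mean = 9657550 / 5320 = 1815.3289

1820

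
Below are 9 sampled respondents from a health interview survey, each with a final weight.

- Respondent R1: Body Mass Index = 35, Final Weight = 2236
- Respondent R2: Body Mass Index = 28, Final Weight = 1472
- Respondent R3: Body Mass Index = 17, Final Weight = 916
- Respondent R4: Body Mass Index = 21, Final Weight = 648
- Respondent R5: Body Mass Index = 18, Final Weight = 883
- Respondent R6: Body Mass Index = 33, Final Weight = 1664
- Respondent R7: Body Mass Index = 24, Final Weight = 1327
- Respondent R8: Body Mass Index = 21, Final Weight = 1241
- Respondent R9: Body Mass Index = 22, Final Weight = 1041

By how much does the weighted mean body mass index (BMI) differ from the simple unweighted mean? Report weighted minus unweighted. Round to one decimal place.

1.9

Unweighted sum = 35 + 28 + 17 + 21 + 18 + 33 + 24 + 21 + 22 = 219
Unweighted mean = 219 / 9 = 24.333333
Weighted sum = 35×2236 + 28×1472 + 17×916 + 21×648 + 18×883 + 33×1664 + 24×1327 + 21×1241 + 22×1041
  = 78260 + 41216 + 15572 + 13608 + 15894 + 54912 + 31848 + 26061 + 22902 = 300273
Sum of weights = 11428
Weighted mean = 300273 / 11428 = 26.275201
Difference (weighted minus unweighted) = 1.9418679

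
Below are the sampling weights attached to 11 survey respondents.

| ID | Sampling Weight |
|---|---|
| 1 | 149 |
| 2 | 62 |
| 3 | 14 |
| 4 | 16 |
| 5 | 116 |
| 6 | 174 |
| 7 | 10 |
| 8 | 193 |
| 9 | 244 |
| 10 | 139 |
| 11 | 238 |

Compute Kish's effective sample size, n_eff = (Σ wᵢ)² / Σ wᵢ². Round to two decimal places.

Σ wᵢ = 149 + 62 + 14 + 16 + 116 + 174 + 10 + 193 + 244 + 139 + 238 = 1355
Σ wᵢ² = 243079
n_eff = 1355² / 243079 = 1836025 / 243079 = 7.5532029

7.55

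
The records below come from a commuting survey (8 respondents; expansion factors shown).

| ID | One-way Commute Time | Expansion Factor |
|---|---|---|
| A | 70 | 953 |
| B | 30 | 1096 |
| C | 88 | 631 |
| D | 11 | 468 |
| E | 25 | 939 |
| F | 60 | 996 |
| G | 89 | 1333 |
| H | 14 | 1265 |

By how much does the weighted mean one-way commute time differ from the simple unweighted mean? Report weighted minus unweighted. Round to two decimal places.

1.08

Unweighted sum = 70 + 30 + 88 + 11 + 25 + 60 + 89 + 14 = 387
Unweighted mean = 387 / 8 = 48.375
Weighted sum = 379848
Sum of weights = 7681
Weighted mean = 379848 / 7681 = 49.452936
Difference (weighted minus unweighted) = 1.0779358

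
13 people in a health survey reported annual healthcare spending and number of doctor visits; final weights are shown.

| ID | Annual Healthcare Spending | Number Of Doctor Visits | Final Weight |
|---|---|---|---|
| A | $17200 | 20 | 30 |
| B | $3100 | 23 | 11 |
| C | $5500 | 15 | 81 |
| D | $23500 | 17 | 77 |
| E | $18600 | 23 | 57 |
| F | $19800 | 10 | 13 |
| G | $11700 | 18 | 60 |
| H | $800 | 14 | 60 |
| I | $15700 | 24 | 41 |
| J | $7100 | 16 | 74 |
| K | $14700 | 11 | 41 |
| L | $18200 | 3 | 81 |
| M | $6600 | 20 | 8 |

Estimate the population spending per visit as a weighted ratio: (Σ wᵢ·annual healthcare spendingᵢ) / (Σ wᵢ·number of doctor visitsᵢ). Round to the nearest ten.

Σ wᵢ·y = 8171500
Σ wᵢ·x = 9760
Ratio = 8171500 / 9760 = 837.24385

840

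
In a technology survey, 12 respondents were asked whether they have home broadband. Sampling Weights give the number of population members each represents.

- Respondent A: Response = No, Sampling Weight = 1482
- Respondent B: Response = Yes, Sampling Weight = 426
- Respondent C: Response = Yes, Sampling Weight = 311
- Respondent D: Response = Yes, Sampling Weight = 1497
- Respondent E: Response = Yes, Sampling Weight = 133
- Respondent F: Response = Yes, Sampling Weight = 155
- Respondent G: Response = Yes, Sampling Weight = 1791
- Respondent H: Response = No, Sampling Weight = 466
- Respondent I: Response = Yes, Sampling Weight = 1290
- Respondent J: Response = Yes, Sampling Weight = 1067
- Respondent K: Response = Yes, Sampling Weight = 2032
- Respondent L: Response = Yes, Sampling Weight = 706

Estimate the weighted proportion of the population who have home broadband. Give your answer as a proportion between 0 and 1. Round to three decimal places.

Sum of weights for 'Yes' = 426 + 311 + 1497 + 133 + 155 + 1791 + 1290 + 1067 + 2032 + 706 = 9408
Total weight = 11356
Weighted proportion = 9408 / 11356 = 0.82846073

0.828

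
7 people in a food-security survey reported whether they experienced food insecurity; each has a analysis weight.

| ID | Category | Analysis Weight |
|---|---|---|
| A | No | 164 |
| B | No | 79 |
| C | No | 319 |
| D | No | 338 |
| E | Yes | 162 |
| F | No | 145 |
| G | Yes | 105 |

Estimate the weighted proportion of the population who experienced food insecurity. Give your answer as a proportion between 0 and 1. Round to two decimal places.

0.20

Sum of weights for 'Yes' = 162 + 105 = 267
Total weight = 1312
Weighted proportion = 267 / 1312 = 0.2035061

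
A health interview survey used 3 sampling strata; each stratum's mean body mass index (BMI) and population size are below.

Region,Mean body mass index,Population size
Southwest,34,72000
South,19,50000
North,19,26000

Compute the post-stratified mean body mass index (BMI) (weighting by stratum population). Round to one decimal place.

26.3

Σ Nₕ·x̄ₕ = 34×72000 + 19×50000 + 19×26000
  = 2448000 + 950000 + 494000 = 3892000
Σ Nₕ = 148000
Overall mean = 3892000 / 148000 = 26.297297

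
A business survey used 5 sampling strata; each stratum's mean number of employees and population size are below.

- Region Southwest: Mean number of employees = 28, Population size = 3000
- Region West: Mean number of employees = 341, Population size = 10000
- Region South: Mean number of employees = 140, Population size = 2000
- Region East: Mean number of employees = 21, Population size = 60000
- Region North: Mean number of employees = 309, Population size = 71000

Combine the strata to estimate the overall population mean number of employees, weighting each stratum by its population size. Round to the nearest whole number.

185

Σ Nₕ·x̄ₕ = 28×3000 + 341×10000 + 140×2000 + 21×60000 + 309×71000
  = 26973000
Σ Nₕ = 3000 + 10000 + 2000 + 60000 + 71000 = 146000
Overall mean = 26973000 / 146000 = 184.74658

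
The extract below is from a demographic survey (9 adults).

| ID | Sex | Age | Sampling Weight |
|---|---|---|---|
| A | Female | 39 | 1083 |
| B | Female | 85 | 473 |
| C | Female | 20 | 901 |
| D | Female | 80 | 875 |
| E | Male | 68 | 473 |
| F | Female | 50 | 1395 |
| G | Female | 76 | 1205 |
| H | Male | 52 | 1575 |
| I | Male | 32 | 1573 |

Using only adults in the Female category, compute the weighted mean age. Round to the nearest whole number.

56

Female rows: A, B, C, D, F, G
Weighted sum = 331792
Sum of weights = 1083 + 473 + 901 + 875 + 1395 + 1205 = 5932
Weighted mean = 331792 / 5932 = 55.932569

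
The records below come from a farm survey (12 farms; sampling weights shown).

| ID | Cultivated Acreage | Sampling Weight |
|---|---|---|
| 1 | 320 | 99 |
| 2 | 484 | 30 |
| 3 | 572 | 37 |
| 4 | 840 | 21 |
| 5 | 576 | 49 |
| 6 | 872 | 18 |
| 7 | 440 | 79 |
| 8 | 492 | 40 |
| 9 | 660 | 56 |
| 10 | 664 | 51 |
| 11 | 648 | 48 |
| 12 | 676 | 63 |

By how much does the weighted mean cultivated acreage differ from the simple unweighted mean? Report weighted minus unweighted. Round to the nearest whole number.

Unweighted sum = 320 + 484 + 572 + 840 + 576 + 872 + 440 + 492 + 660 + 664 + 648 + 676 = 7244
Unweighted mean = 7244 / 12 = 603.66667
Weighted sum = 320×99 + 484×30 + 572×37 + 840×21 + 576×49 + 872×18 + 440×79 + 492×40 + 660×56 + 664×51 + 648×48 + 676×63
  = 31680 + 14520 + 21164 + 17640 + 28224 + 15696 + 34760 + 19680 + 36960 + 33864 + 31104 + 42588 = 327880
Sum of weights = 99 + 30 + 37 + 21 + 49 + 18 + 79 + 40 + 56 + 51 + 48 + 63 = 591
Weighted mean = 327880 / 591 = 554.78849
Difference (weighted minus unweighted) = -48.878173

-49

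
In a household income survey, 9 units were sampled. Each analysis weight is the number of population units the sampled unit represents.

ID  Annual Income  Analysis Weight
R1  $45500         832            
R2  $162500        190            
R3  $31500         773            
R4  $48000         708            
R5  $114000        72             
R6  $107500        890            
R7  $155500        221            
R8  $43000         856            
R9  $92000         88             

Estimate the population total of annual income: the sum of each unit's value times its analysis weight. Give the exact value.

Weighted total = 45500×832 + 162500×190 + 31500×773 + 48000×708 + 114000×72 + 107500×890 + 155500×221 + 43000×856 + 92000×88
  = 37856000 + 30875000 + 24349500 + 33984000 + 8208000 + 95675000 + 34365500 + 36808000 + 8096000 = 310217000

310217000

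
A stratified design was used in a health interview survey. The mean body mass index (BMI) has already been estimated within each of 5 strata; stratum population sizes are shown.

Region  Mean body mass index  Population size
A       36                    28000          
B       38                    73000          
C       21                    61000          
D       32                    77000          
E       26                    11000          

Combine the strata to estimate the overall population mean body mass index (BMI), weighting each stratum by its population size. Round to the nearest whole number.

Σ Nₕ·x̄ₕ = 36×28000 + 38×73000 + 21×61000 + 32×77000 + 26×11000
  = 1008000 + 2774000 + 1281000 + 2464000 + 286000 = 7813000
Σ Nₕ = 28000 + 73000 + 61000 + 77000 + 11000 = 250000
Overall mean = 7813000 / 250000 = 31.252

31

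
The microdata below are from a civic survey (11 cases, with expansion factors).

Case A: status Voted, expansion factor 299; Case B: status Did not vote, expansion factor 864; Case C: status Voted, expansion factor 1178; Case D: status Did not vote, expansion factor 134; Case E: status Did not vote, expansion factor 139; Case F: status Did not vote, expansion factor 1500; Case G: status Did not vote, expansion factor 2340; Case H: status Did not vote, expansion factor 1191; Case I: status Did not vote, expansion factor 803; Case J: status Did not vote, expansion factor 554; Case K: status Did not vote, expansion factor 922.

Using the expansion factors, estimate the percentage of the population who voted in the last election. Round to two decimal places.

14.88

Sum of weights for 'Voted' = 299 + 1178 = 1477
Total weight = 299 + 864 + 1178 + 134 + 139 + 1500 + 2340 + 1191 + 803 + 554 + 922 = 9924
Weighted proportion = 1477 / 9924 = 0.14883112 → 14.883112%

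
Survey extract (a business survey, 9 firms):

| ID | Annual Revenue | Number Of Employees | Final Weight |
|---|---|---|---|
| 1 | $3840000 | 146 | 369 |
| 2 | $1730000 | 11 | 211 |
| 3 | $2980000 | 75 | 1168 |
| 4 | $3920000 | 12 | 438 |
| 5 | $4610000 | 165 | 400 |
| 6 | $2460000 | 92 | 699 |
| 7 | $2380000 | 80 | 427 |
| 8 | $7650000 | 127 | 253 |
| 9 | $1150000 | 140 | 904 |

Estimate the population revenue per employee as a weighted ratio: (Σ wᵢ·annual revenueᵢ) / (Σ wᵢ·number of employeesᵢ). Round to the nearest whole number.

Σ wᵢ·y = 3840000×369 + 1730000×211 + 2980000×1168 + 3920000×438 + 4610000×400 + 2460000×699 + 2380000×427 + 7650000×253 + 1150000×904
  = 1416960000 + 365030000 + 3480640000 + 1716960000 + 1844000000 + 1719540000 + 1016260000 + 1935450000 + 1039600000 = 14534440000
Σ wᵢ·x = 146×369 + 11×211 + 75×1168 + 12×438 + 165×400 + 92×699 + 80×427 + 127×253 + 140×904
  = 53874 + 2321 + 87600 + 5256 + 66000 + 64308 + 34160 + 32131 + 126560 = 472210
Ratio = 14534440000 / 472210 = 30779.611

30780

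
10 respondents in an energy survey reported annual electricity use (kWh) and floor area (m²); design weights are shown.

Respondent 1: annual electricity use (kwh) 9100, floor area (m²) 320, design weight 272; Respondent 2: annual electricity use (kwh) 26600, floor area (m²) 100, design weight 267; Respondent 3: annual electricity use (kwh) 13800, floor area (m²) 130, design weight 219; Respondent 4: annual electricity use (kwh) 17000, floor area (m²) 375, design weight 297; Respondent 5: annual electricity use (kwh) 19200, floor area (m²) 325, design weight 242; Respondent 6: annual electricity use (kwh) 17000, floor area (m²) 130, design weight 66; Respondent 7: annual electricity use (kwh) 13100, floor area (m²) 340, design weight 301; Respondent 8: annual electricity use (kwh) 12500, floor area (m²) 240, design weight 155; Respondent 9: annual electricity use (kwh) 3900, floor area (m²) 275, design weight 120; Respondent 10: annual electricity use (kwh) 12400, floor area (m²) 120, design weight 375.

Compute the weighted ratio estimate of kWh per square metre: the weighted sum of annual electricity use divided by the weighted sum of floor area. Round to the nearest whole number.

Σ wᵢ·y = 9100×272 + 26600×267 + 13800×219 + 17000×297 + 19200×242 + 17000×66 + 13100×301 + 12500×155 + 3900×120 + 12400×375
  = 2475200 + 7102200 + 3022200 + 5049000 + 4646400 + 1122000 + 3943100 + 1937500 + 468000 + 4650000 = 34415600
Σ wᵢ·x = 320×272 + 100×267 + 130×219 + 375×297 + 325×242 + 130×66 + 340×301 + 240×155 + 275×120 + 120×375
  = 87040 + 26700 + 28470 + 111375 + 78650 + 8580 + 102340 + 37200 + 33000 + 45000 = 558355
Ratio = 34415600 / 558355 = 61.637489

62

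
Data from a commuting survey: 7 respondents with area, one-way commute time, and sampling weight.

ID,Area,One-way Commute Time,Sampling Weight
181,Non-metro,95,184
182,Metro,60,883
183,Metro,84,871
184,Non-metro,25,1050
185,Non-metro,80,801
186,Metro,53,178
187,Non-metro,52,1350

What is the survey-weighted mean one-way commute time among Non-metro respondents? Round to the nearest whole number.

Non-metro rows: 181, 184, 185, 187
Weighted sum = 95×184 + 25×1050 + 80×801 + 52×1350
  = 178010
Sum of weights = 184 + 1050 + 801 + 1350 = 3385
Weighted mean = 178010 / 3385 = 52.587888

53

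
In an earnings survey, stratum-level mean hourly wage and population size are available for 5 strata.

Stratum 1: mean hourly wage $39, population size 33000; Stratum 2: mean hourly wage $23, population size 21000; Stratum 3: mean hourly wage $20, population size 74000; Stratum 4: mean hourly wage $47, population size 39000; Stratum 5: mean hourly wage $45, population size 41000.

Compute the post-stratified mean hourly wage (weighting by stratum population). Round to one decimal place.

33.3

Σ Nₕ·x̄ₕ = 6928000
Σ Nₕ = 33000 + 21000 + 74000 + 39000 + 41000 = 208000
Overall mean = 6928000 / 208000 = 33.307692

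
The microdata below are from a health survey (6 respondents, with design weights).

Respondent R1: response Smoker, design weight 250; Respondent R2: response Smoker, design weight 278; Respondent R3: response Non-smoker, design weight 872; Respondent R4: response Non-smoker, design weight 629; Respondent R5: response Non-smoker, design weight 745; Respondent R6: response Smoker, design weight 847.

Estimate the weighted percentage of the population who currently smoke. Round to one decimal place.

Sum of weights for 'Smoker' = 250 + 278 + 847 = 1375
Total weight = 3621
Weighted proportion = 1375 / 3621 = 0.37972936 → 37.972936%

38.0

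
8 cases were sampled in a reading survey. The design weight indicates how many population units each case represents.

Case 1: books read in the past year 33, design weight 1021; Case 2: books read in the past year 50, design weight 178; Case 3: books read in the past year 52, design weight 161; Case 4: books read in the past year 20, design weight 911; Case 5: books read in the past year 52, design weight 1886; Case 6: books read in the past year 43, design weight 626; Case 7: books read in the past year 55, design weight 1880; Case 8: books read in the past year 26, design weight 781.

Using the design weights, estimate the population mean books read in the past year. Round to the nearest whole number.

43

Weighted sum = 317881
Sum of weights = 1021 + 178 + 161 + 911 + 1886 + 626 + 1880 + 781 = 7444
Weighted mean = 317881 / 7444 = 42.702982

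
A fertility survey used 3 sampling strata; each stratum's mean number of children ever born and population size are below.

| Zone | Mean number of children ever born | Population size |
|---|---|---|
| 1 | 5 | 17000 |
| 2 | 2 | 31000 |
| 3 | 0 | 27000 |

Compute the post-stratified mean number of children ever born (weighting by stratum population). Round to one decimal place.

Σ Nₕ·x̄ₕ = 5×17000 + 2×31000 + 0×27000
  = 147000
Σ Nₕ = 75000
Overall mean = 147000 / 75000 = 1.96

2.0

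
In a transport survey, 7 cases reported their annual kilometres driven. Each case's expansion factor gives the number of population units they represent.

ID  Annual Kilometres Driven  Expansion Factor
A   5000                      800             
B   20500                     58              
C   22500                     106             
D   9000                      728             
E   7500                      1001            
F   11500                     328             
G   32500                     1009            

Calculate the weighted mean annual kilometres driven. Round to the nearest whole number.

14441

Weighted sum = 5000×800 + 20500×58 + 22500×106 + 9000×728 + 7500×1001 + 11500×328 + 32500×1009
  = 58198000
Sum of weights = 800 + 58 + 106 + 728 + 1001 + 328 + 1009 = 4030
Weighted mean = 58198000 / 4030 = 14441.191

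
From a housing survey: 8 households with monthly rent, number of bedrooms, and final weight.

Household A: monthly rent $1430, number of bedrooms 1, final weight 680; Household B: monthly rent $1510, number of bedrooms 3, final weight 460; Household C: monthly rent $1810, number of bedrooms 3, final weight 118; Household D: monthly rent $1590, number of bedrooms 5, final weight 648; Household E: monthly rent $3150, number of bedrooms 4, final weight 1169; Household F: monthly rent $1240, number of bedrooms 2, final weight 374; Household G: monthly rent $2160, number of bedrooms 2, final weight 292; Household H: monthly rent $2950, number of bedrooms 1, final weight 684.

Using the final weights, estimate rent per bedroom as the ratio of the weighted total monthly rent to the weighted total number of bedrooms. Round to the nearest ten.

790

Σ wᵢ·y = 9705530
Σ wᵢ·x = 1×680 + 3×460 + 3×118 + 5×648 + 4×1169 + 2×374 + 2×292 + 1×684
  = 680 + 1380 + 354 + 3240 + 4676 + 748 + 584 + 684 = 12346
Ratio = 9705530 / 12346 = 786.12749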